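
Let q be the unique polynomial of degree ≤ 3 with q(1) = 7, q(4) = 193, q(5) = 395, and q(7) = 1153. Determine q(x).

Write q(x) = ax^3 + bx^2 + cx + d. Substituting each data point gives a linear system:
  a + b + c + d = 7
  64a + 16b + 4c + d = 193
  125a + 25b + 5c + d = 395
  343a + 49b + 7c + d = 1153
Solving the system yields a = 4, b = -5, c = 3, d = 5.
So q(x) = 4x^3 - 5x^2 + 3x + 5.
Check: q(4) = 193. ✓

q(x) = 4x^3 - 5x^2 + 3x + 5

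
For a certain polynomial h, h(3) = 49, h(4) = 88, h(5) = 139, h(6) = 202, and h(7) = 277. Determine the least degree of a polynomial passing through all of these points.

Forward differences of the values at u = 3, 4, 5, 6, 7:
  h  : 49  88  139  202  277
  Δ  : 39  51  63  75
  Δ^2: 12  12  12
  Δ^3: 0  0
  Δ^4: 0
The second differences are constant (12) and nonzero, while all higher differences vanish, so the minimal degree is 2.

2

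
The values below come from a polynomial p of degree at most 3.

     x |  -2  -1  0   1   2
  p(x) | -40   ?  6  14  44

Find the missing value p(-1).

The 4 known points determine the degree-3 polynomial uniquely.
Write p(x) = ax^3 + bx^2 + cx + d. Substituting each data point gives a linear system:
  -8a + 4b - 2c + d = -40
  d = 6
  a + b + c + d = 14
  8a + 4b + 2c + d = 44
Solving the system yields a = 4, b = -1, c = 5, d = 6.
So p(x) = 4x^3 - x^2 + 5x + 6.
Then p(-1) = -4.

-4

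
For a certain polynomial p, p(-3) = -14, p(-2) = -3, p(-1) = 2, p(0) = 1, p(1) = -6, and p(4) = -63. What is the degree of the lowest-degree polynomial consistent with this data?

Divided differences on the nodes -3, -2, -1, 0, 1, 4:
  order 0: -14  -3  2  1  -6  -63
  order 1: 11  5  -1  -7  -19
  order 2: -3  -3  -3  -3
  order 3: 0  0  0
  order 4: 0  0
  order 5: 0
The order-2 divided differences are all -3 (nonzero) and every higher order vanishes, so the data lies on a polynomial of degree exactly 2.

2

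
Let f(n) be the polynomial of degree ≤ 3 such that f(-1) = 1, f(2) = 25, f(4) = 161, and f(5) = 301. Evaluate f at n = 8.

1153

Write f(n) = an^3 + bn^2 + cn + d. Substituting each data point gives a linear system:
  -a + b - c + d = 1
  8a + 4b + 2c + d = 25
  64a + 16b + 4c + d = 161
  125a + 25b + 5c + d = 301
Solving the system yields a = 2, b = 2, c = 0, d = 1.
So f(n) = 2n³ + 2n² + 1.
Then f(8) = 1153.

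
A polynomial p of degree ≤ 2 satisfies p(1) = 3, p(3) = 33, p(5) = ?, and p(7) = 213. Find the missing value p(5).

103

The 3 known points determine the degree-2 polynomial uniquely.
Write p(n) = an^2 + bn + c. Substituting each data point gives a linear system:
  a + b + c = 3
  9a + 3b + c = 33
  49a + 7b + c = 213
Solving the system yields a = 5, b = -5, c = 3.
So p(n) = 5n² - 5n + 3.
Then p(5) = 103.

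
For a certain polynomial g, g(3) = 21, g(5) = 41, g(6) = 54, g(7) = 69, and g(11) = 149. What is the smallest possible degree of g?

Divided differences on the nodes 3, 5, 6, 7, 11:
  order 0: 21  41  54  69  149
  order 1: 10  13  15  20
  order 2: 1  1  1
  order 3: 0  0
  order 4: 0
The order-2 divided differences are all 1 (nonzero) and every higher order vanishes, so the data lies on a polynomial of degree exactly 2.

2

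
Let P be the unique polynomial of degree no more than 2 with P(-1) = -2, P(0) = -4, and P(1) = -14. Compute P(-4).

-44

Write P(u) = au^2 + bu + c. Substituting each data point gives a linear system:
  a - b + c = -2
  c = -4
  a + b + c = -14
Solving the system yields a = -4, b = -6, c = -4.
So P(u) = -4u² - 6u - 4.
Then P(-4) = -44.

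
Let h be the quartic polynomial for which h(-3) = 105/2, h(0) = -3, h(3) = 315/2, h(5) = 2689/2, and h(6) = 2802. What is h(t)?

Write h(t) = at^4 + bt^3 + ct^2 + dt + e. Substituting each data point gives a linear system:
  81a - 27b + 9c - 3d + e = 105/2
  e = -3
  81a + 27b + 9c + 3d + e = 315/2
  625a + 125b + 25c + 5d + e = 2689/2
  1296a + 216b + 36c + 6d + e = 2802
Solving the system yields a = 2, b = 2, c = -6, d = -1/2, e = -3.
So h(t) = 2t^4 + 2t^3 - 6t^2 - (1/2)t - 3.
Check: h(5) = 2689/2. ✓

h(t) = 2t^4 + 2t^3 - 6t^2 - (1/2)t - 3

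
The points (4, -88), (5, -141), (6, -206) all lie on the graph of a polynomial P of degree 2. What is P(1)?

Using the Lagrange interpolation formula with nodes 4, 5, 6:
  L_0(n) = (n - 5)(n - 6) / 2
  L_1(n) = (n - 4)(n - 6) / -1
  L_2(n) = (n - 4)(n - 5) / 2
Then P(n) = -88·L_0(n) - 141·L_1(n) - 206·L_2(n).
Expanding and collecting terms gives P(n) = -6n² + n + 4.
Evaluating at n = 1: P(1) = -1.

-1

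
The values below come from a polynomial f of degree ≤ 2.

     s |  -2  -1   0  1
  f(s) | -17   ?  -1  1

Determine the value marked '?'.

-7

The 3 known points determine the degree-2 polynomial uniquely.
Write f(s) = as^2 + bs + c. Substituting each data point gives a linear system:
  4a - 2b + c = -17
  c = -1
  a + b + c = 1
Solving the system yields a = -2, b = 4, c = -1.
So f(s) = -2s^2 + 4s - 1.
Then f(-1) = -7.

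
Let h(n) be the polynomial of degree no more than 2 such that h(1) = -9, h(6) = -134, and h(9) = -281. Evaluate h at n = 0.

Using the Lagrange interpolation formula with nodes 1, 6, 9:
  L_0(n) = (n - 6)(n - 9) / 40
  L_1(n) = (n - 1)(n - 9) / -15
  L_2(n) = (n - 1)(n - 6) / 24
Then h(n) = -9·L_0(n) - 134·L_1(n) - 281·L_2(n).
Expanding and collecting terms gives h(n) = -3n² - 4n - 2.
Evaluating at n = 0: h(0) = -2.

-2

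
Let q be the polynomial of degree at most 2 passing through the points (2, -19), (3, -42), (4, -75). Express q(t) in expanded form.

Write q(t) = at^2 + bt + c. Substituting each data point gives a linear system:
  4a + 2b + c = -19
  9a + 3b + c = -42
  16a + 4b + c = -75
Solving the system yields a = -5, b = 2, c = -3.
So q(t) = -5t² + 2t - 3.
Check: q(4) = -75. ✓

q(t) = -5t^2 + 2t - 3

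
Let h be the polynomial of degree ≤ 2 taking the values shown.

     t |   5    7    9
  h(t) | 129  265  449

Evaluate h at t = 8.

Write h(t) = at^2 + bt + c. Substituting each data point gives a linear system:
  25a + 5b + c = 129
  49a + 7b + c = 265
  81a + 9b + c = 449
Solving the system yields a = 6, b = -4, c = -1.
So h(t) = 6t² - 4t - 1.
Then h(8) = 351.

351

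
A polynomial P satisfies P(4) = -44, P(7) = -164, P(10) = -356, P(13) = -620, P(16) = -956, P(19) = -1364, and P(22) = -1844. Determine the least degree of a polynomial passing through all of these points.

2

Forward differences of the values at t = 4, 7, 10, 13, 16, 19, 22:
  P  : -44  -164  -356  -620  -956  -1364  -1844
  Δ  : -120  -192  -264  -336  -408  -480
  Δ^2: -72  -72  -72  -72  -72
  Δ^3: 0  0  0  0
  Δ^4: 0  0  0
  Δ^5: 0  0
  Δ^6: 0
The second differences are constant (-72) and nonzero, while all higher differences vanish, so the minimal degree is 2.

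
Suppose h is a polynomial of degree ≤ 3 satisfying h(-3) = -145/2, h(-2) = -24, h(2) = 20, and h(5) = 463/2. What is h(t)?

Using the Lagrange interpolation formula with nodes -3, -2, 2, 5:
  L_0(t) = (t + 2)(t - 2)(t - 5) / -40
  L_1(t) = (t + 3)(t - 2)(t - 5) / 28
  L_2(t) = (t + 3)(t + 2)(t - 5) / -60
  L_3(t) = (t + 3)(t + 2)(t - 2) / 168
Then h(t) = -145/2·L_0(t) - 24·L_1(t) + 20·L_2(t) + 463/2·L_3(t).
Expanding and collecting terms gives h(t) = 2t^3 - (3/2)t^2 + 3t + 4.
Check: h(2) = 20. ✓

h(t) = 2t^3 - (3/2)t^2 + 3t + 4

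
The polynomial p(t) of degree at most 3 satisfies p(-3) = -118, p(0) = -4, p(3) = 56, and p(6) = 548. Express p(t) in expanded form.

Using the Lagrange interpolation formula with nodes -3, 0, 3, 6:
  L_0(t) = t(t - 3)(t - 6) / -162
  L_1(t) = (t + 3)(t - 3)(t - 6) / 54
  L_2(t) = (t + 3)t(t - 6) / -54
  L_3(t) = (t + 3)t(t - 3) / 162
Then p(t) = -118·L_0(t) - 4·L_1(t) + 56·L_2(t) + 548·L_3(t).
Expanding and collecting terms gives p(t) = 3t³ - 3t² + 2t - 4.
Check: p(6) = 548. ✓

p(t) = 3t^3 - 3t^2 + 2t - 4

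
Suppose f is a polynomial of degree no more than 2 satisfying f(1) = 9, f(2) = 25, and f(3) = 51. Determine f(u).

Write f(u) = au^2 + bu + c. Substituting each data point gives a linear system:
  a + b + c = 9
  4a + 2b + c = 25
  9a + 3b + c = 51
Solving the system yields a = 5, b = 1, c = 3.
So f(u) = 5u² + u + 3.
Check: f(2) = 25. ✓

f(u) = 5u^2 + u + 3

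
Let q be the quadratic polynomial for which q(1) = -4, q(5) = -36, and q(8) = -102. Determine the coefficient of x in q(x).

Write q(x) = ax^2 + bx + c. Substituting each data point gives a linear system:
  a + b + c = -4
  25a + 5b + c = -36
  64a + 8b + c = -102
Solving the system yields a = -2, b = 4, c = -6.
So q(x) = -2x² + 4x - 6.
The coefficient of x is 4.

4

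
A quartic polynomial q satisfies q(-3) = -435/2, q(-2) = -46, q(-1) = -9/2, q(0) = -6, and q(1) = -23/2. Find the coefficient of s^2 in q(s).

0

Write q(s) = as^4 + bs^3 + cs^2 + ds + e. Substituting each data point gives a linear system:
  81a - 27b + 9c - 3d + e = -435/2
  16a - 8b + 4c - 2d + e = -46
  a - b + c - d + e = -9/2
  e = -6
  a + b + c + d + e = -23/2
Solving the system yields a = -2, b = 5/2, c = 0, d = -6, e = -6.
So q(s) = -2s⁴ + (5/2)s³ - 6s - 6.
The coefficient of s^2 is 0.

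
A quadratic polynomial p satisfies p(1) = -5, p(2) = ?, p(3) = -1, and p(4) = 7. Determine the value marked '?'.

-5

On equispaced nodes a degree-2 polynomial has vanishing third forward difference, so
  - p(1) + 3·p(2) - 3·p(3) + p(4) = 0.
Substituting the known values and solving for p(2):
  3·p(2) = -15
  p(2) = -5.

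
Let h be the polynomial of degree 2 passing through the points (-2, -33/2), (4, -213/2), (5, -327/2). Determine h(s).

h(s) = -6s^2 - 3s + 3/2

Write h(s) = as^2 + bs + c. Substituting each data point gives a linear system:
  4a - 2b + c = -33/2
  16a + 4b + c = -213/2
  25a + 5b + c = -327/2
Solving the system yields a = -6, b = -3, c = 3/2.
So h(s) = -6s^2 - 3s + 3/2.
Check: h(4) = -213/2. ✓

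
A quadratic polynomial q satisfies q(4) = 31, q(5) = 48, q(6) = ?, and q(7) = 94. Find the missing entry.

The 3 known points determine the degree-2 polynomial uniquely.
Write q(x) = ax^2 + bx + c. Substituting each data point gives a linear system:
  16a + 4b + c = 31
  25a + 5b + c = 48
  49a + 7b + c = 94
Solving the system yields a = 2, b = -1, c = 3.
So q(x) = 2x^2 - x + 3.
Then q(6) = 69.

69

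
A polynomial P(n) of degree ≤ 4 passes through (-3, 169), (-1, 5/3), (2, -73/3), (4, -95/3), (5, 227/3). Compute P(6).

361

Using the Lagrange interpolation formula with nodes -3, -1, 2, 4, 5:
  L_0(n) = (n + 1)(n - 2)(n - 4)(n - 5) / 560
  L_1(n) = (n + 3)(n - 2)(n - 4)(n - 5) / -180
  L_2(n) = (n + 3)(n + 1)(n - 4)(n - 5) / 90
  L_3(n) = (n + 3)(n + 1)(n - 2)(n - 5) / -70
  L_4(n) = (n + 3)(n + 1)(n - 2)(n - 4) / 144
Then P(n) = 169·L_0(n) + 5/3·L_1(n) - 73/3·L_2(n) - 95/3·L_3(n) + 227/3·L_4(n).
Expanding and collecting terms gives P(n) = n⁴ - 4n³ - 2n² + (1/3)n - 1.
Evaluating at n = 6: P(6) = 361.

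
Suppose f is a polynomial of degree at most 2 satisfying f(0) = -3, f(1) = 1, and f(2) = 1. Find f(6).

-39

Using the Lagrange interpolation formula with nodes 0, 1, 2:
  L_0(n) = (n - 1)(n - 2) / 2
  L_1(n) = n(n - 2) / -1
  L_2(n) = n(n - 1) / 2
Then f(n) = -3·L_0(n) + 1·L_1(n) + 1·L_2(n).
Expanding and collecting terms gives f(n) = -2n^2 + 6n - 3.
Evaluating at n = 6: f(6) = -39.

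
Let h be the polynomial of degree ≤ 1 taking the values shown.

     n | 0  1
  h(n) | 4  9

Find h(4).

Write h(n) = an + b. Substituting each data point gives a linear system:
  b = 4
  a + b = 9
Solving the system yields a = 5, b = 4.
So h(n) = 5n + 4.
Then h(4) = 24.

24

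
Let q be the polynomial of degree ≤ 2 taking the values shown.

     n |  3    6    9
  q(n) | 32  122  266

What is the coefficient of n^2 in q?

Write q(n) = an^2 + bn + c. Substituting each data point gives a linear system:
  9a + 3b + c = 32
  36a + 6b + c = 122
  81a + 9b + c = 266
Solving the system yields a = 3, b = 3, c = -4.
So q(n) = 3n^2 + 3n - 4.
The leading coefficient is 3.

3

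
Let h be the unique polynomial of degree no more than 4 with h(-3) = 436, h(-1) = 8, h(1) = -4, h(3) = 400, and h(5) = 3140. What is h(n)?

h(n) = 5n^4 + 2n^2 - 6n - 5

Write h(n) = an^4 + bn^3 + cn^2 + dn + e. Substituting each data point gives a linear system:
  81a - 27b + 9c - 3d + e = 436
  a - b + c - d + e = 8
  a + b + c + d + e = -4
  81a + 27b + 9c + 3d + e = 400
  625a + 125b + 25c + 5d + e = 3140
Solving the system yields a = 5, b = 0, c = 2, d = -6, e = -5.
So h(n) = 5n^4 + 2n^2 - 6n - 5.
Check: h(1) = -4. ✓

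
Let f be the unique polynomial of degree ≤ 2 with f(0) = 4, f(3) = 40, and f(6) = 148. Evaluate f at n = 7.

Using the Lagrange interpolation formula with nodes 0, 3, 6:
  L_0(n) = (n - 3)(n - 6) / 18
  L_1(n) = n(n - 6) / -9
  L_2(n) = n(n - 3) / 18
Then f(n) = 4·L_0(n) + 40·L_1(n) + 148·L_2(n).
Expanding and collecting terms gives f(n) = 4n² + 4.
Evaluating at n = 7: f(7) = 200.

200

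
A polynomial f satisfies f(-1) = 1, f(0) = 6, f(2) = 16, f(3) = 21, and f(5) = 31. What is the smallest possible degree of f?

Divided differences on the nodes -1, 0, 2, 3, 5:
  order 0: 1  6  16  21  31
  order 1: 5  5  5  5
  order 2: 0  0  0
  order 3: 0  0
  order 4: 0
The order-1 divided differences are all 5 (nonzero) and every higher order vanishes, so the data lies on a polynomial of degree exactly 1.

1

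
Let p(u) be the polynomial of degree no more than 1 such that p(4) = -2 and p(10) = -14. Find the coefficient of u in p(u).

Write p(u) = au + b. Substituting each data point gives a linear system:
  4a + b = -2
  10a + b = -14
Solving the system yields a = -2, b = 6.
So p(u) = -2u + 6.
The leading coefficient is -2.

-2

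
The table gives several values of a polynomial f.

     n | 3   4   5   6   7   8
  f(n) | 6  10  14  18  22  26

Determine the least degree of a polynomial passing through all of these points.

Forward differences of the values at n = 3, 4, 5, 6, 7, 8:
  f  : 6  10  14  18  22  26
  Δ  : 4  4  4  4  4
  Δ^2: 0  0  0  0
  Δ^3: 0  0  0
  Δ^4: 0  0
  Δ^5: 0
The first differences are constant (4) and nonzero, while all higher differences vanish, so the minimal degree is 1.

1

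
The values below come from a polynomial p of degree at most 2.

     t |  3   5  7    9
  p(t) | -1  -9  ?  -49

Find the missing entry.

-25

The 3 known points determine the degree-2 polynomial uniquely.
Write p(t) = at^2 + bt + c. Substituting each data point gives a linear system:
  9a + 3b + c = -1
  25a + 5b + c = -9
  81a + 9b + c = -49
Solving the system yields a = -1, b = 4, c = -4.
So p(t) = -t² + 4t - 4.
Then p(7) = -25.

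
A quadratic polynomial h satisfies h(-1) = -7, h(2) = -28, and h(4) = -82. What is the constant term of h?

-6

Write h(x) = ax^2 + bx + c. Substituting each data point gives a linear system:
  a - b + c = -7
  4a + 2b + c = -28
  16a + 4b + c = -82
Solving the system yields a = -4, b = -3, c = -6.
So h(x) = -4x² - 3x - 6.
The constant term is -6.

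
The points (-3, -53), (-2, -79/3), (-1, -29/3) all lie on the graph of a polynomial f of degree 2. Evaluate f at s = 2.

-59/3

Using the Lagrange interpolation formula with nodes -3, -2, -1:
  L_0(s) = (s + 2)(s + 1) / 2
  L_1(s) = (s + 3)(s + 1) / -1
  L_2(s) = (s + 3)(s + 2) / 2
Then f(s) = -53·L_0(s) - 79/3·L_1(s) - 29/3·L_2(s).
Expanding and collecting terms gives f(s) = -5s^2 + (5/3)s - 3.
Evaluating at s = 2: f(2) = -59/3.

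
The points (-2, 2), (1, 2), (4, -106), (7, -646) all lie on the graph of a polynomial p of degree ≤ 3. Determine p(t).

Write p(t) = at^3 + bt^2 + ct + d. Substituting each data point gives a linear system:
  -8a + 4b - 2c + d = 2
  a + b + c + d = 2
  64a + 16b + 4c + d = -106
  343a + 49b + 7c + d = -646
Solving the system yields a = -2, b = 0, c = 6, d = -2.
So p(t) = -2t^3 + 6t - 2.
Check: p(-2) = 2. ✓

p(t) = -2t^3 + 6t - 2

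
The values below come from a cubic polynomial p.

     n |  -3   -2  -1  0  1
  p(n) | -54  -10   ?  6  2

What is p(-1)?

6

On equispaced nodes a degree-3 polynomial has vanishing fourth forward difference, so
  p(-3) - 4·p(-2) + 6·p(-1) - 4·p(0) + p(1) = 0.
Substituting the known values and solving for p(-1):
  6·p(-1) = 36
  p(-1) = 6.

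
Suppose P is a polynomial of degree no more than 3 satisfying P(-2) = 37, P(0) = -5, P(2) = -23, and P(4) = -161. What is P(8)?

Write P(x) = ax^3 + bx^2 + cx + d. Substituting each data point gives a linear system:
  -8a + 4b - 2c + d = 37
  d = -5
  8a + 4b + 2c + d = -23
  64a + 16b + 4c + d = -161
Solving the system yields a = -3, b = 3, c = -3, d = -5.
So P(x) = -3x^3 + 3x^2 - 3x - 5.
Then P(8) = -1373.

-1373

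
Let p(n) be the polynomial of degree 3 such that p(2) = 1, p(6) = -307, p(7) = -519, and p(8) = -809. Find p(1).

3

Write p(n) = an^3 + bn^2 + cn + d. Substituting each data point gives a linear system:
  8a + 4b + 2c + d = 1
  216a + 36b + 6c + d = -307
  343a + 49b + 7c + d = -519
  512a + 64b + 8c + d = -809
Solving the system yields a = -2, b = 3, c = 3, d = -1.
So p(n) = -2n^3 + 3n^2 + 3n - 1.
Then p(1) = 3.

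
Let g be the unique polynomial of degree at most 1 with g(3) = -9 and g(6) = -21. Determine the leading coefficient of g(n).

Write g(n) = an + b. Substituting each data point gives a linear system:
  3a + b = -9
  6a + b = -21
Solving the system yields a = -4, b = 3.
So g(n) = -4n + 3.
The leading coefficient is -4.

-4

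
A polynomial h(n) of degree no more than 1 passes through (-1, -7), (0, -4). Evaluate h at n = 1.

-1

Using the Lagrange interpolation formula with nodes -1, 0:
  L_0(n) = n / -1
  L_1(n) = (n + 1) / 1
Then h(n) = -7·L_0(n) - 4·L_1(n).
Expanding and collecting terms gives h(n) = 3n - 4.
Evaluating at n = 1: h(1) = -1.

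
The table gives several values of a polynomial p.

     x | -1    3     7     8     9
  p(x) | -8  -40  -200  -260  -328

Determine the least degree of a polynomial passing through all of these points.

2

Divided differences on the nodes -1, 3, 7, 8, 9:
  order 0: -8  -40  -200  -260  -328
  order 1: -8  -40  -60  -68
  order 2: -4  -4  -4
  order 3: 0  0
  order 4: 0
The order-2 divided differences are all -4 (nonzero) and every higher order vanishes, so the data lies on a polynomial of degree exactly 2.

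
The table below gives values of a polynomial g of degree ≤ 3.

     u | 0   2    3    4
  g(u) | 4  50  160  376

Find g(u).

g(u) = 6u^3 - u^2 + u + 4

Write g(u) = au^3 + bu^2 + cu + d. Substituting each data point gives a linear system:
  d = 4
  8a + 4b + 2c + d = 50
  27a + 9b + 3c + d = 160
  64a + 16b + 4c + d = 376
Solving the system yields a = 6, b = -1, c = 1, d = 4.
So g(u) = 6u³ - u² + u + 4.
Check: g(2) = 50. ✓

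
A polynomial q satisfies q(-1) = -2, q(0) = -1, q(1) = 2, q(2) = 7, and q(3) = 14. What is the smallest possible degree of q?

Forward differences of the values at t = -1, 0, 1, 2, 3:
  q  : -2  -1  2  7  14
  Δ  : 1  3  5  7
  Δ^2: 2  2  2
  Δ^3: 0  0
  Δ^4: 0
The second differences are constant (2) and nonzero, while all higher differences vanish, so the minimal degree is 2.

2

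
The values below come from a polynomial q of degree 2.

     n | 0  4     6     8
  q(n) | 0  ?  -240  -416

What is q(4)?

The 3 known points determine the degree-2 polynomial uniquely.
Write q(n) = an^2 + bn + c. Substituting each data point gives a linear system:
  c = 0
  36a + 6b + c = -240
  64a + 8b + c = -416
Solving the system yields a = -6, b = -4, c = 0.
So q(n) = -6n^2 - 4n.
Then q(4) = -112.

-112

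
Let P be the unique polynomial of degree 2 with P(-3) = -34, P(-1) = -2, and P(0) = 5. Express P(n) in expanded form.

P(n) = -3n^2 + 4n + 5

Write P(n) = an^2 + bn + c. Substituting each data point gives a linear system:
  9a - 3b + c = -34
  a - b + c = -2
  c = 5
Solving the system yields a = -3, b = 4, c = 5.
So P(n) = -3n^2 + 4n + 5.
Check: P(-1) = -2. ✓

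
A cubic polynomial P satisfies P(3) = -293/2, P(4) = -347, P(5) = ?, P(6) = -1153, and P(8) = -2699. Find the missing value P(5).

The 4 known points determine the degree-3 polynomial uniquely.
Write P(n) = an^3 + bn^2 + cn + d. Substituting each data point gives a linear system:
  27a + 9b + 3c + d = -293/2
  64a + 16b + 4c + d = -347
  216a + 36b + 6c + d = -1153
  512a + 64b + 8c + d = -2699
Solving the system yields a = -5, b = -5/2, c = 2, d = 5.
So P(n) = -5n^3 - (5/2)n^2 + 2n + 5.
Then P(5) = -1345/2.

-1345/2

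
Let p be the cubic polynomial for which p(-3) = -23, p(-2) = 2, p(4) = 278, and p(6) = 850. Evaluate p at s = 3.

127

Write p(s) = as^3 + bs^2 + cs + d. Substituting each data point gives a linear system:
  -27a + 9b - 3c + d = -23
  -8a + 4b - 2c + d = 2
  64a + 16b + 4c + d = 278
  216a + 36b + 6c + d = 850
Solving the system yields a = 3, b = 6, c = -2, d = -2.
So p(s) = 3s³ + 6s² - 2s - 2.
Then p(3) = 127.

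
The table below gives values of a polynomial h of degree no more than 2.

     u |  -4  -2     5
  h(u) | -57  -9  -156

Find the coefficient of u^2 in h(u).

-5

Write h(u) = au^2 + bu + c. Substituting each data point gives a linear system:
  16a - 4b + c = -57
  4a - 2b + c = -9
  25a + 5b + c = -156
Solving the system yields a = -5, b = -6, c = -1.
So h(u) = -5u^2 - 6u - 1.
The leading coefficient is -5.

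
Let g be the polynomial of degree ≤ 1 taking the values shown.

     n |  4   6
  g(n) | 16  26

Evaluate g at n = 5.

21

Write g(n) = an + b. Substituting each data point gives a linear system:
  4a + b = 16
  6a + b = 26
Solving the system yields a = 5, b = -4.
So g(n) = 5n - 4.
Then g(5) = 21.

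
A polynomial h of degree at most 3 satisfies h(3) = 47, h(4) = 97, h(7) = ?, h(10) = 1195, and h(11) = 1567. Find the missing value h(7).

439

The 4 known points determine the degree-3 polynomial uniquely.
Write h(u) = au^3 + bu^2 + cu + d. Substituting each data point gives a linear system:
  27a + 9b + 3c + d = 47
  64a + 16b + 4c + d = 97
  1000a + 100b + 10c + d = 1195
  1331a + 121b + 11c + d = 1567
Solving the system yields a = 1, b = 2, c = -1, d = 5.
So h(u) = u³ + 2u² - u + 5.
Then h(7) = 439.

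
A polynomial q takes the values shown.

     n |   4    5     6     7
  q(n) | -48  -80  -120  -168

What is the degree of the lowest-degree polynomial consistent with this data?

Forward differences of the values at n = 4, 5, 6, 7:
  q  : -48  -80  -120  -168
  Δ  : -32  -40  -48
  Δ^2: -8  -8
  Δ^3: 0
The second differences are constant (-8) and nonzero, while all higher differences vanish, so the minimal degree is 2.

2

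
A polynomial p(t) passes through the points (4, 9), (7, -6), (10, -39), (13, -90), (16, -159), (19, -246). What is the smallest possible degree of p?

2

Forward differences of the values at t = 4, 7, 10, 13, 16, 19:
  p  : 9  -6  -39  -90  -159  -246
  Δ  : -15  -33  -51  -69  -87
  Δ^2: -18  -18  -18  -18
  Δ^3: 0  0  0
  Δ^4: 0  0
  Δ^5: 0
The second differences are constant (-18) and nonzero, while all higher differences vanish, so the minimal degree is 2.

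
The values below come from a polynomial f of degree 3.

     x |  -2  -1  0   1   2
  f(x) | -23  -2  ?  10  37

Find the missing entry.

On equispaced nodes a degree-3 polynomial has vanishing fourth forward difference, so
  f(-2) - 4·f(-1) + 6·f(0) - 4·f(1) + f(2) = 0.
Substituting the known values and solving for f(0):
  6·f(0) = 18
  f(0) = 3.

3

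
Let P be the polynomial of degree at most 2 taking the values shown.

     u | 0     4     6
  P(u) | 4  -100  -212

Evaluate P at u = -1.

Using the Lagrange interpolation formula with nodes 0, 4, 6:
  L_0(u) = (u - 4)(u - 6) / 24
  L_1(u) = u(u - 6) / -8
  L_2(u) = u(u - 4) / 12
Then P(u) = 4·L_0(u) - 100·L_1(u) - 212·L_2(u).
Expanding and collecting terms gives P(u) = -5u² - 6u + 4.
Evaluating at u = -1: P(-1) = 5.

5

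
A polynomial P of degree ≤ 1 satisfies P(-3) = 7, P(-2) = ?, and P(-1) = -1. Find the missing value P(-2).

3

On equispaced nodes a degree-1 polynomial has vanishing second forward difference, so
  P(-3) - 2·P(-2) + P(-1) = 0.
Substituting the known values and solving for P(-2):
  -2·P(-2) = -6
  P(-2) = 3.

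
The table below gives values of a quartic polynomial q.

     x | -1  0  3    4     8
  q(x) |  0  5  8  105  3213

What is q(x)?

Write q(x) = ax^4 + bx^3 + cx^2 + dx + e. Substituting each data point gives a linear system:
  a - b + c - d + e = 0
  e = 5
  81a + 27b + 9c + 3d + e = 8
  256a + 64b + 16c + 4d + e = 105
  4096a + 512b + 64c + 8d + e = 3213
Solving the system yields a = 1, b = -1, c = -6, d = 1, e = 5.
So q(x) = x^4 - x^3 - 6x^2 + x + 5.
Check: q(3) = 8. ✓

q(x) = x^4 - x^3 - 6x^2 + x + 5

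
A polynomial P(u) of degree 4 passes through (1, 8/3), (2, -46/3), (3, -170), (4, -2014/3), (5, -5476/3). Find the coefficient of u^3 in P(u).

5

Write P(u) = au^4 + bu^3 + cu^2 + du + e. Substituting each data point gives a linear system:
  a + b + c + d + e = 8/3
  16a + 8b + 4c + 2d + e = -46/3
  81a + 27b + 9c + 3d + e = -170
  256a + 64b + 16c + 4d + e = -2014/3
  625a + 125b + 25c + 5d + e = -5476/3
Solving the system yields a = -4, b = 5, c = 5/3, d = 2, e = -2.
So P(u) = -4u^4 + 5u^3 + (5/3)u^2 + 2u - 2.
The coefficient of u^3 is 5.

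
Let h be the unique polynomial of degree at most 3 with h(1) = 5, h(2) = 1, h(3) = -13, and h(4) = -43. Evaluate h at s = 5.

Using the Lagrange interpolation formula with nodes 1, 2, 3, 4:
  L_0(s) = (s - 2)(s - 3)(s - 4) / -6
  L_1(s) = (s - 1)(s - 3)(s - 4) / 2
  L_2(s) = (s - 1)(s - 2)(s - 4) / -2
  L_3(s) = (s - 1)(s - 2)(s - 3) / 6
Then h(s) = 5·L_0(s) + 1·L_1(s) - 13·L_2(s) - 43·L_3(s).
Expanding and collecting terms gives h(s) = -s³ + s² + 5.
Evaluating at s = 5: h(5) = -95.

-95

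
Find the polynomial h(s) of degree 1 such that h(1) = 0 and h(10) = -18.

h(s) = -2s + 2

Write h(s) = as + b. Substituting each data point gives a linear system:
  a + b = 0
  10a + b = -18
Solving the system yields a = -2, b = 2.
So h(s) = -2s + 2.
Check: h(10) = -18. ✓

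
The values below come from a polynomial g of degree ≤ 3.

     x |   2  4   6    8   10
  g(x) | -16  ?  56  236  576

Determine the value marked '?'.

-12

On equispaced nodes a degree-3 polynomial has vanishing fourth forward difference, so
  g(2) - 4·g(4) + 6·g(6) - 4·g(8) + g(10) = 0.
Substituting the known values and solving for g(4):
  -4·g(4) = 48
  g(4) = -12.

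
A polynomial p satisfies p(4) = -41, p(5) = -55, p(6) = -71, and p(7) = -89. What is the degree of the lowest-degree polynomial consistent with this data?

2

Forward differences of the values at n = 4, 5, 6, 7:
  p  : -41  -55  -71  -89
  Δ  : -14  -16  -18
  Δ^2: -2  -2
  Δ^3: 0
The second differences are constant (-2) and nonzero, while all higher differences vanish, so the minimal degree is 2.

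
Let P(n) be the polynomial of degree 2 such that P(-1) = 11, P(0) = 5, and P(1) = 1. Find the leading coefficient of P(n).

Write P(n) = an^2 + bn + c. Substituting each data point gives a linear system:
  a - b + c = 11
  c = 5
  a + b + c = 1
Solving the system yields a = 1, b = -5, c = 5.
So P(n) = n^2 - 5n + 5.
The leading coefficient is 1.

1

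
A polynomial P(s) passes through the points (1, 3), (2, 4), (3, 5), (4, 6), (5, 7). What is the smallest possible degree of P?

Forward differences of the values at s = 1, 2, 3, 4, 5:
  P  : 3  4  5  6  7
  Δ  : 1  1  1  1
  Δ^2: 0  0  0
  Δ^3: 0  0
  Δ^4: 0
The first differences are constant (1) and nonzero, while all higher differences vanish, so the minimal degree is 1.

1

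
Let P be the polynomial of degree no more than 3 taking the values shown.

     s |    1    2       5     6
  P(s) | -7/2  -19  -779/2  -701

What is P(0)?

Write P(s) = as^3 + bs^2 + cs + d. Substituting each data point gives a linear system:
  a + b + c + d = -7/2
  8a + 4b + 2c + d = -19
  125a + 25b + 5c + d = -779/2
  216a + 36b + 6c + d = -701
Solving the system yields a = -4, b = 5, c = -5/2, d = -2.
So P(s) = -4s³ + 5s² - (5/2)s - 2.
Then P(0) = -2.

-2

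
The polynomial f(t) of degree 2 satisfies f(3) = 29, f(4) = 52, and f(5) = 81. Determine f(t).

Write f(t) = at^2 + bt + c. Substituting each data point gives a linear system:
  9a + 3b + c = 29
  16a + 4b + c = 52
  25a + 5b + c = 81
Solving the system yields a = 3, b = 2, c = -4.
So f(t) = 3t² + 2t - 4.
Check: f(4) = 52. ✓

f(t) = 3t^2 + 2t - 4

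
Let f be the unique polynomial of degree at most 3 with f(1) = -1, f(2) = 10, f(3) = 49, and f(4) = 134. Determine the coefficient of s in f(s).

2

Write f(s) = as^3 + bs^2 + cs + d. Substituting each data point gives a linear system:
  a + b + c + d = -1
  8a + 4b + 2c + d = 10
  27a + 9b + 3c + d = 49
  64a + 16b + 4c + d = 134
Solving the system yields a = 3, b = -4, c = 2, d = -2.
So f(s) = 3s^3 - 4s^2 + 2s - 2.
The coefficient of s is 2.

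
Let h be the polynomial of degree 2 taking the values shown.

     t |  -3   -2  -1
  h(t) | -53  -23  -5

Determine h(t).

Write h(t) = at^2 + bt + c. Substituting each data point gives a linear system:
  9a - 3b + c = -53
  4a - 2b + c = -23
  a - b + c = -5
Solving the system yields a = -6, b = 0, c = 1.
So h(t) = -6t² + 1.
Check: h(-3) = -53. ✓

h(t) = -6t^2 + 1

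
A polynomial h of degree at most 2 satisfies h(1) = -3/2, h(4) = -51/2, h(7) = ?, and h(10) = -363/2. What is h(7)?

-171/2

The 3 known points determine the degree-2 polynomial uniquely.
Write h(s) = as^2 + bs + c. Substituting each data point gives a linear system:
  a + b + c = -3/2
  16a + 4b + c = -51/2
  100a + 10b + c = -363/2
Solving the system yields a = -2, b = 2, c = -3/2.
So h(s) = -2s^2 + 2s - 3/2.
Then h(7) = -171/2.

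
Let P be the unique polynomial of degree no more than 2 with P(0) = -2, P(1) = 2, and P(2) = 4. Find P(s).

Write P(s) = as^2 + bs + c. Substituting each data point gives a linear system:
  c = -2
  a + b + c = 2
  4a + 2b + c = 4
Solving the system yields a = -1, b = 5, c = -2.
So P(s) = -s^2 + 5s - 2.
Check: P(2) = 4. ✓

P(s) = -s^2 + 5s - 2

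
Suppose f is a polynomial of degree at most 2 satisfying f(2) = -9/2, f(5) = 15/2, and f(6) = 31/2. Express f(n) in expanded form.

Write f(n) = an^2 + bn + c. Substituting each data point gives a linear system:
  4a + 2b + c = -9/2
  25a + 5b + c = 15/2
  36a + 6b + c = 31/2
Solving the system yields a = 1, b = -3, c = -5/2.
So f(n) = n² - 3n - 5/2.
Check: f(2) = -9/2. ✓

f(n) = n^2 - 3n - 5/2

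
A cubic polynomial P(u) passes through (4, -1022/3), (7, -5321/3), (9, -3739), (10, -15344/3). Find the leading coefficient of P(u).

-5

Write P(u) = au^3 + bu^2 + cu + d. Substituting each data point gives a linear system:
  64a + 16b + 4c + d = -1022/3
  343a + 49b + 7c + d = -5321/3
  729a + 81b + 9c + d = -3739
  1000a + 100b + 10c + d = -15344/3
Solving the system yields a = -5, b = -1, c = -5/3, d = 2.
So P(u) = -5u^3 - u^2 - (5/3)u + 2.
The leading coefficient is -5.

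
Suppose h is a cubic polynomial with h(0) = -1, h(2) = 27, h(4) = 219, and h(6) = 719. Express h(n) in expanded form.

h(n) = 3n^3 + (5/2)n^2 - 3n - 1

Using the Lagrange interpolation formula with nodes 0, 2, 4, 6:
  L_0(n) = (n - 2)(n - 4)(n - 6) / -48
  L_1(n) = n(n - 4)(n - 6) / 16
  L_2(n) = n(n - 2)(n - 6) / -16
  L_3(n) = n(n - 2)(n - 4) / 48
Then h(n) = -1·L_0(n) + 27·L_1(n) + 219·L_2(n) + 719·L_3(n).
Expanding and collecting terms gives h(n) = 3n^3 + (5/2)n^2 - 3n - 1.
Check: h(6) = 719. ✓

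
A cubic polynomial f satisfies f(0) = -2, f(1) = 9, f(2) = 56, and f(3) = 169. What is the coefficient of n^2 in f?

3

Write f(n) = an^3 + bn^2 + cn + d. Substituting each data point gives a linear system:
  d = -2
  a + b + c + d = 9
  8a + 4b + 2c + d = 56
  27a + 9b + 3c + d = 169
Solving the system yields a = 5, b = 3, c = 3, d = -2.
So f(n) = 5n^3 + 3n^2 + 3n - 2.
The coefficient of n^2 is 3.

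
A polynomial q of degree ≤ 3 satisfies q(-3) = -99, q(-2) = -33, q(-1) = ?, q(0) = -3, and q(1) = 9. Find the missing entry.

On equispaced nodes a degree-3 polynomial has vanishing fourth forward difference, so
  q(-3) - 4·q(-2) + 6·q(-1) - 4·q(0) + q(1) = 0.
Substituting the known values and solving for q(-1):
  6·q(-1) = -54
  q(-1) = -9.

-9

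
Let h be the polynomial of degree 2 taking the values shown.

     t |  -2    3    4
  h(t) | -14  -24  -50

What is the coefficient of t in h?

Write h(t) = at^2 + bt + c. Substituting each data point gives a linear system:
  4a - 2b + c = -14
  9a + 3b + c = -24
  16a + 4b + c = -50
Solving the system yields a = -4, b = 2, c = 6.
So h(t) = -4t² + 2t + 6.
The coefficient of t is 2.

2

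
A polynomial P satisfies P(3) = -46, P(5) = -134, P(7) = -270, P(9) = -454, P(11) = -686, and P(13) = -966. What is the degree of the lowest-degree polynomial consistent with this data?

Forward differences of the values at n = 3, 5, 7, 9, 11, 13:
  P  : -46  -134  -270  -454  -686  -966
  Δ  : -88  -136  -184  -232  -280
  Δ^2: -48  -48  -48  -48
  Δ^3: 0  0  0
  Δ^4: 0  0
  Δ^5: 0
The second differences are constant (-48) and nonzero, while all higher differences vanish, so the minimal degree is 2.

2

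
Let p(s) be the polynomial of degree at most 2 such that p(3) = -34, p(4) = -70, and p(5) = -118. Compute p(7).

-250

Using the Lagrange interpolation formula with nodes 3, 4, 5:
  L_0(s) = (s - 4)(s - 5) / 2
  L_1(s) = (s - 3)(s - 5) / -1
  L_2(s) = (s - 3)(s - 4) / 2
Then p(s) = -34·L_0(s) - 70·L_1(s) - 118·L_2(s).
Expanding and collecting terms gives p(s) = -6s^2 + 6s + 2.
Evaluating at s = 7: p(7) = -250.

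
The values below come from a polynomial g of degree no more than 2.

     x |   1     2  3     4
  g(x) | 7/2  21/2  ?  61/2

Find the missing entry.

On equispaced nodes a degree-2 polynomial has vanishing third forward difference, so
  - g(1) + 3·g(2) - 3·g(3) + g(4) = 0.
Substituting the known values and solving for g(3):
  -3·g(3) = -117/2
  g(3) = 39/2.

39/2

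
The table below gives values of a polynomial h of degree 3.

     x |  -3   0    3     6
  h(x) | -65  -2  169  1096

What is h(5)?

Write h(x) = ax^3 + bx^2 + cx + d. Substituting each data point gives a linear system:
  -27a + 9b - 3c + d = -65
  d = -2
  27a + 9b + 3c + d = 169
  216a + 36b + 6c + d = 1096
Solving the system yields a = 4, b = 6, c = 3, d = -2.
So h(x) = 4x^3 + 6x^2 + 3x - 2.
Then h(5) = 663.

663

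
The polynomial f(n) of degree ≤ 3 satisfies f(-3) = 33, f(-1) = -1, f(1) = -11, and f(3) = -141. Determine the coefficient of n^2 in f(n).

-6

Write f(n) = an^3 + bn^2 + cn + d. Substituting each data point gives a linear system:
  -27a + 9b - 3c + d = 33
  -a + b - c + d = -1
  a + b + c + d = -11
  27a + 9b + 3c + d = -141
Solving the system yields a = -3, b = -6, c = -2, d = 0.
So f(n) = -3n^3 - 6n^2 - 2n.
The coefficient of n^2 is -6.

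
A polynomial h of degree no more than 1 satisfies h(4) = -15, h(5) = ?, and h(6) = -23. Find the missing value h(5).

The 2 known points determine the degree-1 polynomial uniquely.
Write h(x) = ax + b. Substituting each data point gives a linear system:
  4a + b = -15
  6a + b = -23
Solving the system yields a = -4, b = 1.
So h(x) = -4x + 1.
Then h(5) = -19.

-19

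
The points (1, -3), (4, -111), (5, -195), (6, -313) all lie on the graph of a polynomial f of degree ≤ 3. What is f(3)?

-55

Using the Lagrange interpolation formula with nodes 1, 4, 5, 6:
  L_0(u) = (u - 4)(u - 5)(u - 6) / -60
  L_1(u) = (u - 1)(u - 5)(u - 6) / 6
  L_2(u) = (u - 1)(u - 4)(u - 6) / -4
  L_3(u) = (u - 1)(u - 4)(u - 5) / 10
Then f(u) = -3·L_0(u) - 111·L_1(u) - 195·L_2(u) - 313·L_3(u).
Expanding and collecting terms gives f(u) = -u^3 - 2u^2 - 5u + 5.
Evaluating at u = 3: f(3) = -55.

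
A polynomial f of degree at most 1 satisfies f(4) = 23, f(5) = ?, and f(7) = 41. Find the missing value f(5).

The 2 known points determine the degree-1 polynomial uniquely.
Write f(n) = an + b. Substituting each data point gives a linear system:
  4a + b = 23
  7a + b = 41
Solving the system yields a = 6, b = -1.
So f(n) = 6n - 1.
Then f(5) = 29.

29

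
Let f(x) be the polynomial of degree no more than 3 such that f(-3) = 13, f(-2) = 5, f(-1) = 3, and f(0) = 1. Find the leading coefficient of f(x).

Write f(x) = ax^3 + bx^2 + cx + d. Substituting each data point gives a linear system:
  -27a + 9b - 3c + d = 13
  -8a + 4b - 2c + d = 5
  -a + b - c + d = 3
  d = 1
Solving the system yields a = -1, b = -3, c = -4, d = 1.
So f(x) = -x³ - 3x² - 4x + 1.
The leading coefficient is -1.

-1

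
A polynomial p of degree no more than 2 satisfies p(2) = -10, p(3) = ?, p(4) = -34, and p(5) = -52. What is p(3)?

-20

The 3 known points determine the degree-2 polynomial uniquely.
Write p(x) = ax^2 + bx + c. Substituting each data point gives a linear system:
  4a + 2b + c = -10
  16a + 4b + c = -34
  25a + 5b + c = -52
Solving the system yields a = -2, b = 0, c = -2.
So p(x) = -2x^2 - 2.
Then p(3) = -20.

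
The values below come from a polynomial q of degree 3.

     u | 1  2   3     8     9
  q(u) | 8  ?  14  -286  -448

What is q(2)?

The 4 known points determine the degree-3 polynomial uniquely.
Write q(u) = au^3 + bu^2 + cu + d. Substituting each data point gives a linear system:
  a + b + c + d = 8
  27a + 9b + 3c + d = 14
  512a + 64b + 8c + d = -286
  729a + 81b + 9c + d = -448
Solving the system yields a = -1, b = 3, c = 4, d = 2.
So q(u) = -u³ + 3u² + 4u + 2.
Then q(2) = 14.

14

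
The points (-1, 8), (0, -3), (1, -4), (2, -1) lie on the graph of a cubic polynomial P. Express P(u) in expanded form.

Write P(u) = au^3 + bu^2 + cu + d. Substituting each data point gives a linear system:
  -a + b - c + d = 8
  d = -3
  a + b + c + d = -4
  8a + 4b + 2c + d = -1
Solving the system yields a = -1, b = 5, c = -5, d = -3.
So P(u) = -u^3 + 5u^2 - 5u - 3.
Check: P(1) = -4. ✓

P(u) = -u^3 + 5u^2 - 5u - 3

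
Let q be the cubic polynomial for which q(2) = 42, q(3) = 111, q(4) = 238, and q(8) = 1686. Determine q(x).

q(x) = 3x^3 + 2x^2 + 2x + 6

Using the Lagrange interpolation formula with nodes 2, 3, 4, 8:
  L_0(x) = (x - 3)(x - 4)(x - 8) / -12
  L_1(x) = (x - 2)(x - 4)(x - 8) / 5
  L_2(x) = (x - 2)(x - 3)(x - 8) / -8
  L_3(x) = (x - 2)(x - 3)(x - 4) / 120
Then q(x) = 42·L_0(x) + 111·L_1(x) + 238·L_2(x) + 1686·L_3(x).
Expanding and collecting terms gives q(x) = 3x^3 + 2x^2 + 2x + 6.
Check: q(2) = 42. ✓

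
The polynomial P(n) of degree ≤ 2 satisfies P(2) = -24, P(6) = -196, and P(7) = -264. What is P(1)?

Using the Lagrange interpolation formula with nodes 2, 6, 7:
  L_0(n) = (n - 6)(n - 7) / 20
  L_1(n) = (n - 2)(n - 7) / -4
  L_2(n) = (n - 2)(n - 6) / 5
Then P(n) = -24·L_0(n) - 196·L_1(n) - 264·L_2(n).
Expanding and collecting terms gives P(n) = -5n^2 - 3n + 2.
Evaluating at n = 1: P(1) = -6.

-6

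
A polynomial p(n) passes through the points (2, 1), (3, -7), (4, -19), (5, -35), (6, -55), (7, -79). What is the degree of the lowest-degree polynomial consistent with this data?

Forward differences of the values at n = 2, 3, 4, 5, 6, 7:
  p  : 1  -7  -19  -35  -55  -79
  Δ  : -8  -12  -16  -20  -24
  Δ^2: -4  -4  -4  -4
  Δ^3: 0  0  0
  Δ^4: 0  0
  Δ^5: 0
The second differences are constant (-4) and nonzero, while all higher differences vanish, so the minimal degree is 2.

2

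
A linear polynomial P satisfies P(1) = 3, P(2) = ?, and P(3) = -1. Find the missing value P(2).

1

The 2 known points determine the degree-1 polynomial uniquely.
Write P(s) = as + b. Substituting each data point gives a linear system:
  a + b = 3
  3a + b = -1
Solving the system yields a = -2, b = 5.
So P(s) = -2s + 5.
Then P(2) = 1.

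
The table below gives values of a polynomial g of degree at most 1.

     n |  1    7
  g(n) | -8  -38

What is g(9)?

-48

Write g(n) = an + b. Substituting each data point gives a linear system:
  a + b = -8
  7a + b = -38
Solving the system yields a = -5, b = -3.
So g(n) = -5n - 3.
Then g(9) = -48.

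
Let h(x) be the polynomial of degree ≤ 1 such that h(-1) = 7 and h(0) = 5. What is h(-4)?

13

Write h(x) = ax + b. Substituting each data point gives a linear system:
  -a + b = 7
  b = 5
Solving the system yields a = -2, b = 5.
So h(x) = -2x + 5.
Then h(-4) = 13.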